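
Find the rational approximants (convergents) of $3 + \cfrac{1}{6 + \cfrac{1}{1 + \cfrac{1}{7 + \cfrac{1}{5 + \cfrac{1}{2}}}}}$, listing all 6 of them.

3/1, 19/6, 22/7, 173/55, 887/282, 1947/619

Using the convergent recurrence p_i = a_i*p_{i-1} + p_{i-2}, q_i = a_i*q_{i-1} + q_{i-2} with p_{-2}=0, p_{-1}=1, q_{-2}=1, q_{-1}=0:
  i=0: a_0=3, p_0 = 3*1 + 0 = 3, q_0 = 3*0 + 1 = 1.
  i=1: a_1=6, p_1 = 6*3 + 1 = 19, q_1 = 6*1 + 0 = 6.
  i=2: a_2=1, p_2 = 1*19 + 3 = 22, q_2 = 1*6 + 1 = 7.
  i=3: a_3=7, p_3 = 7*22 + 19 = 173, q_3 = 7*7 + 6 = 55.
  i=4: a_4=5, p_4 = 5*173 + 22 = 887, q_4 = 5*55 + 7 = 282.
  i=5: a_5=2, p_5 = 2*887 + 173 = 1947, q_5 = 2*282 + 55 = 619.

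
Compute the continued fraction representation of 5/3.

Run the Euclidean algorithm on 5 and 3; the successive quotients are the partial quotients a_0, a_1, ... (each step inverts the fractional part left over by the previous one):
  5 = 1*3 + 2, so a_0 = 1.
  3 = 1*2 + 1, so a_1 = 1.
  2 = 2*1 + 0, so a_2 = 2.
The remainder reaches 0 after 3 divisions, so the expansion has 3 partial quotients, read off in order.

[1; 1, 2]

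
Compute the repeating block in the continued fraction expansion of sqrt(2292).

Write x_i = (sqrt(2292) + m_i)/d_i with (m_0, d_0) = (0, 1). a_0 = floor(sqrt(2292)) = 47, since 47^2 = 2209 <= 2292 < 2304 = 48^2.
Iterate m_{i+1} = d_i*a_i - m_i, d_{i+1} = (2292 - m_{i+1}^2)/d_i, a_{i+1} = floor((a_0 + m_{i+1})/d_{i+1}):
  m_1 = 1*47 - 0 = 47, d_1 = (2292 - 47^2)/1 = 83/1 = 83, a_1 = floor((47 + 47)/83) = 1.
  m_2 = 83*1 - 47 = 36, d_2 = (2292 - 36^2)/83 = 996/83 = 12, a_2 = floor((47 + 36)/12) = 6.
  m_3 = 12*6 - 36 = 36, d_3 = (2292 - 36^2)/12 = 996/12 = 83, a_3 = floor((47 + 36)/83) = 1.
  m_4 = 83*1 - 36 = 47, d_4 = (2292 - 47^2)/83 = 83/83 = 1, a_4 = floor((47 + 47)/1) = 94.
  m_5 = 1*94 - 47 = 47, d_5 = (2292 - 47^2)/1 = 83/1 = 83: (m_5, d_5) = (m_1, d_1) = (47, 83), so from here the quotients repeat a_1, ..., a_4; the period length is 4.
Hence the expansion of sqrt(2292) is a_0 = 47 followed by the repeating block 1, 6, 1, 94 (period 4).

[47; (1, 6, 1, 94)]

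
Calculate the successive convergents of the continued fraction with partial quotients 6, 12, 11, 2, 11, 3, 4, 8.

6/1, 73/12, 809/133, 1691/278, 19410/3191, 59921/9851, 259094/42595, 2132673/350611

Using the convergent recurrence p_i = a_i*p_{i-1} + p_{i-2}, q_i = a_i*q_{i-1} + q_{i-2} with p_{-2}=0, p_{-1}=1, q_{-2}=1, q_{-1}=0:
  i=0: a_0=6, p_0 = 6*1 + 0 = 6, q_0 = 6*0 + 1 = 1.
  i=1: a_1=12, p_1 = 12*6 + 1 = 73, q_1 = 12*1 + 0 = 12.
  i=2: a_2=11, p_2 = 11*73 + 6 = 809, q_2 = 11*12 + 1 = 133.
  i=3: a_3=2, p_3 = 2*809 + 73 = 1691, q_3 = 2*133 + 12 = 278.
  i=4: a_4=11, p_4 = 11*1691 + 809 = 19410, q_4 = 11*278 + 133 = 3191.
  i=5: a_5=3, p_5 = 3*19410 + 1691 = 59921, q_5 = 3*3191 + 278 = 9851.
  i=6: a_6=4, p_6 = 4*59921 + 19410 = 259094, q_6 = 4*9851 + 3191 = 42595.
  i=7: a_7=8, p_7 = 8*259094 + 59921 = 2132673, q_7 = 8*42595 + 9851 = 350611.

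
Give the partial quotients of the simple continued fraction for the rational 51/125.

[0; 2, 2, 4, 1, 1, 2]

Run the Euclidean algorithm on 51 and 125; the successive quotients are the partial quotients a_0, a_1, ... (each step inverts the fractional part left over by the previous one):
  51 = 0*125 + 51, so a_0 = 0.
  125 = 2*51 + 23, so a_1 = 2.
  51 = 2*23 + 5, so a_2 = 2.
  23 = 4*5 + 3, so a_3 = 4.
  5 = 1*3 + 2, so a_4 = 1.
  3 = 1*2 + 1, so a_5 = 1.
  2 = 2*1 + 0, so a_6 = 2.
The remainder reaches 0 after 7 divisions, so the expansion has 7 partial quotients, read off in order.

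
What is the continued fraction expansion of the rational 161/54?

Run the Euclidean algorithm on 161 and 54; the successive quotients are the partial quotients a_0, a_1, ... (each step inverts the fractional part left over by the previous one):
  161 = 2*54 + 53, so a_0 = 2.
  54 = 1*53 + 1, so a_1 = 1.
  53 = 53*1 + 0, so a_2 = 53.
The remainder reaches 0 after 3 divisions, so the expansion has 3 partial quotients, read off in order.

[2; 1, 53]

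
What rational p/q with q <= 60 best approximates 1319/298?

239/54

Expand x = 1319/298 as a continued fraction with the Euclidean algorithm:
  1319 = 4*298 + 127, so a_0 = 4.
  298 = 2*127 + 44, so a_1 = 2.
  127 = 2*44 + 39, so a_2 = 2.
  44 = 1*39 + 5, so a_3 = 1.
  39 = 7*5 + 4, so a_4 = 7.
  5 = 1*4 + 1, so a_5 = 1.
  4 = 4*1 + 0, so a_6 = 4.
so x = [4; 2, 2, 1, 7, 1, 4].
Convergents (p_i = a_i*p_{i-1} + p_{i-2}, q_i = a_i*q_{i-1} + q_{i-2} with p_{-2}=0, p_{-1}=1, q_{-2}=1, q_{-1}=0), until the denominator exceeds 60:
  i=0: a_0=4, p_0 = 4*1 + 0 = 4, q_0 = 4*0 + 1 = 1.
  i=1: a_1=2, p_1 = 2*4 + 1 = 9, q_1 = 2*1 + 0 = 2.
  i=2: a_2=2, p_2 = 2*9 + 4 = 22, q_2 = 2*2 + 1 = 5.
  i=3: a_3=1, p_3 = 1*22 + 9 = 31, q_3 = 1*5 + 2 = 7.
  i=4: a_4=7, p_4 = 7*31 + 22 = 239, q_4 = 7*7 + 5 = 54.
  i=5: a_5=1, p_5 = 1*239 + 31 = 270, q_5 = 1*54 + 7 = 61.
q_5 = 61 > 60, so the last convergent with denominator <= 60 is p_4/q_4 = 239/54.
The closest fraction with denominator <= 60 is either p_4/q_4 or the intermediate fraction (k*p_4 + p_3)/(k*q_4 + q_3) with the largest k >= 1 whose denominator stays <= 60; these approach x as k grows, and every other convergent or intermediate fraction in range is farther away.
Largest k: floor((60 - q_3)/q_4) = floor((60 - 7)/54) = 0.
Since k = 0, no intermediate fraction beyond p_4/q_4 has denominator <= 60, so the convergent 239/54 is the closest (its error is |1319*54 - 239*298|/(298*54) = 4/16092).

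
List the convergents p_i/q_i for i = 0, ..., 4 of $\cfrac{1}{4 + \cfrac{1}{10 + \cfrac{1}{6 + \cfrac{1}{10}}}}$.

0/1, 1/4, 10/41, 61/250, 620/2541

Using the convergent recurrence p_i = a_i*p_{i-1} + p_{i-2}, q_i = a_i*q_{i-1} + q_{i-2} with p_{-2}=0, p_{-1}=1, q_{-2}=1, q_{-1}=0:
  i=0: a_0=0, p_0 = 0*1 + 0 = 0, q_0 = 0*0 + 1 = 1.
  i=1: a_1=4, p_1 = 4*0 + 1 = 1, q_1 = 4*1 + 0 = 4.
  i=2: a_2=10, p_2 = 10*1 + 0 = 10, q_2 = 10*4 + 1 = 41.
  i=3: a_3=6, p_3 = 6*10 + 1 = 61, q_3 = 6*41 + 4 = 250.
  i=4: a_4=10, p_4 = 10*61 + 10 = 620, q_4 = 10*250 + 41 = 2541.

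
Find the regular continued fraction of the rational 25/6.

[4; 6]

Run the Euclidean algorithm on 25 and 6; the successive quotients are the partial quotients a_0, a_1, ... (each step inverts the fractional part left over by the previous one):
  25 = 4*6 + 1, so a_0 = 4.
  6 = 6*1 + 0, so a_1 = 6.
The remainder reaches 0 after 2 divisions, so the expansion has 2 partial quotients, read off in order.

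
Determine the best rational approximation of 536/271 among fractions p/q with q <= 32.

Expand x = 536/271 as a continued fraction with the Euclidean algorithm:
  536 = 1*271 + 265, so a_0 = 1.
  271 = 1*265 + 6, so a_1 = 1.
  265 = 44*6 + 1, so a_2 = 44.
  6 = 6*1 + 0, so a_3 = 6.
so x = [1; 1, 44, 6].
Convergents (p_i = a_i*p_{i-1} + p_{i-2}, q_i = a_i*q_{i-1} + q_{i-2} with p_{-2}=0, p_{-1}=1, q_{-2}=1, q_{-1}=0), until the denominator exceeds 32:
  i=0: a_0=1, p_0 = 1*1 + 0 = 1, q_0 = 1*0 + 1 = 1.
  i=1: a_1=1, p_1 = 1*1 + 1 = 2, q_1 = 1*1 + 0 = 1.
  i=2: a_2=44, p_2 = 44*2 + 1 = 89, q_2 = 44*1 + 1 = 45.
q_2 = 45 > 32, so the last convergent with denominator <= 32 is p_1/q_1 = 2/1.
The closest fraction with denominator <= 32 is either p_1/q_1 or the intermediate fraction (k*p_1 + p_0)/(k*q_1 + q_0) with the largest k >= 1 whose denominator stays <= 32; these approach x as k grows, and every other convergent or intermediate fraction in range is farther away.
Largest k: floor((32 - q_0)/q_1) = floor((32 - 1)/1) = 31.
That gives (31*2 + 1)/(31*1 + 1) = 63/32.
Compare the errors: |x - 2/1| = |536*1 - 2*271|/(271*1) = 6/271, and |x - 63/32| = |536*32 - 63*271|/(271*32) = 79/8672.
Cross-multiplying, 79*271 = 21409 < 52032 = 6*8672, so 79/8672 is smaller: the intermediate fraction 63/32 is closer to x than 2/1.

63/32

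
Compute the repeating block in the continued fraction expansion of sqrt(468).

[21; (1, 1, 1, 2, 1, 1, 1, 42)]

Write x_i = (sqrt(468) + m_i)/d_i with (m_0, d_0) = (0, 1). a_0 = floor(sqrt(468)) = 21, since 21^2 = 441 <= 468 < 484 = 22^2.
Iterate m_{i+1} = d_i*a_i - m_i, d_{i+1} = (468 - m_{i+1}^2)/d_i, a_{i+1} = floor((a_0 + m_{i+1})/d_{i+1}):
  m_1 = 1*21 - 0 = 21, d_1 = (468 - 21^2)/1 = 27/1 = 27, a_1 = floor((21 + 21)/27) = 1.
  m_2 = 27*1 - 21 = 6, d_2 = (468 - 6^2)/27 = 432/27 = 16, a_2 = floor((21 + 6)/16) = 1.
  m_3 = 16*1 - 6 = 10, d_3 = (468 - 10^2)/16 = 368/16 = 23, a_3 = floor((21 + 10)/23) = 1.
  m_4 = 23*1 - 10 = 13, d_4 = (468 - 13^2)/23 = 299/23 = 13, a_4 = floor((21 + 13)/13) = 2.
  m_5 = 13*2 - 13 = 13, d_5 = (468 - 13^2)/13 = 299/13 = 23, a_5 = floor((21 + 13)/23) = 1.
  m_6 = 23*1 - 13 = 10, d_6 = (468 - 10^2)/23 = 368/23 = 16, a_6 = floor((21 + 10)/16) = 1.
  m_7 = 16*1 - 10 = 6, d_7 = (468 - 6^2)/16 = 432/16 = 27, a_7 = floor((21 + 6)/27) = 1.
  m_8 = 27*1 - 6 = 21, d_8 = (468 - 21^2)/27 = 27/27 = 1, a_8 = floor((21 + 21)/1) = 42.
  m_9 = 1*42 - 21 = 21, d_9 = (468 - 21^2)/1 = 27/1 = 27: (m_9, d_9) = (m_1, d_1) = (21, 27), so from here the quotients repeat a_1, ..., a_8; the period length is 8.
Hence the expansion of sqrt(468) is a_0 = 21 followed by the repeating block 1, 1, 1, 2, 1, 1, 1, 42 (period 8).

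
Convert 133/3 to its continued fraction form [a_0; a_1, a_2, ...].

[44; 3]

Run the Euclidean algorithm on 133 and 3; the successive quotients are the partial quotients a_0, a_1, ... (each step inverts the fractional part left over by the previous one):
  133 = 44*3 + 1, so a_0 = 44.
  3 = 3*1 + 0, so a_1 = 3.
The remainder reaches 0 after 2 divisions, so the expansion has 2 partial quotients, read off in order.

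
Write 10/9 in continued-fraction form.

[1; 9]

Run the Euclidean algorithm on 10 and 9; the successive quotients are the partial quotients a_0, a_1, ... (each step inverts the fractional part left over by the previous one):
  10 = 1*9 + 1, so a_0 = 1.
  9 = 9*1 + 0, so a_1 = 9.
The remainder reaches 0 after 2 divisions, so the expansion has 2 partial quotients, read off in order.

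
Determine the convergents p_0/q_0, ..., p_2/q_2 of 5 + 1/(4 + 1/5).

5/1, 21/4, 110/21

Using the convergent recurrence p_i = a_i*p_{i-1} + p_{i-2}, q_i = a_i*q_{i-1} + q_{i-2} with p_{-2}=0, p_{-1}=1, q_{-2}=1, q_{-1}=0:
  i=0: a_0=5, p_0 = 5*1 + 0 = 5, q_0 = 5*0 + 1 = 1.
  i=1: a_1=4, p_1 = 4*5 + 1 = 21, q_1 = 4*1 + 0 = 4.
  i=2: a_2=5, p_2 = 5*21 + 5 = 110, q_2 = 5*4 + 1 = 21.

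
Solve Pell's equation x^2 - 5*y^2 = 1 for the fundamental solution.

First expand sqrt(5) as a continued fraction. With x_i = (sqrt(5) + m_i)/d_i and (m_0, d_0) = (0, 1): a_0 = floor(sqrt(5)) = 2, since 2^2 = 4 <= 5 < 9 = 3^2.
Iterate m_{i+1} = d_i*a_i - m_i, d_{i+1} = (5 - m_{i+1}^2)/d_i, a_{i+1} = floor((a_0 + m_{i+1})/d_{i+1}):
  m_1 = 1*2 - 0 = 2, d_1 = (5 - 2^2)/1 = 1/1 = 1, a_1 = floor((2 + 2)/1) = 4.
  m_2 = 1*4 - 2 = 2, d_2 = (5 - 2^2)/1 = 1/1 = 1: (m_2, d_2) = (m_1, d_1) = (2, 1), so from here the quotient a_1 repeats; the period length is 1.
So sqrt(5) = [2; (4)] with period length k = 1.
k is odd, so (p_{k-1}, q_{k-1}) only solves x^2 - 5y^2 = -1 and the fundamental solution of x^2 - 5y^2 = 1 is (p_{2k-1}, q_{2k-1}) = (p_1, q_1); compute convergents through index 1, running through the period twice.
Convergents (p_i = a_i*p_{i-1} + p_{i-2}, q_i = a_i*q_{i-1} + q_{i-2} with p_{-2}=0, p_{-1}=1, q_{-2}=1, q_{-1}=0):
  i=0: a_0=2, p_0 = 2*1 + 0 = 2, q_0 = 2*0 + 1 = 1.
  i=1: a_1=4, p_1 = 4*2 + 1 = 9, q_1 = 4*1 + 0 = 4.
Indeed p_0^2 - 5*q_0^2 = 4 - 5 = -1, not +1.
Check: 9^2 - 5*4^2 = 81 - 80 = 1, so (x, y) = (9, 4) solves the equation, and by the theorem it is the least positive solution.

(x, y) = (9, 4)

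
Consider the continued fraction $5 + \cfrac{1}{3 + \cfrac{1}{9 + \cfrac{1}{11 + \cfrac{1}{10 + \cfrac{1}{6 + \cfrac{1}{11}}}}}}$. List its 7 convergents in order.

Using the convergent recurrence p_i = a_i*p_{i-1} + p_{i-2}, q_i = a_i*q_{i-1} + q_{i-2} with p_{-2}=0, p_{-1}=1, q_{-2}=1, q_{-1}=0:
  i=0: a_0=5, p_0 = 5*1 + 0 = 5, q_0 = 5*0 + 1 = 1.
  i=1: a_1=3, p_1 = 3*5 + 1 = 16, q_1 = 3*1 + 0 = 3.
  i=2: a_2=9, p_2 = 9*16 + 5 = 149, q_2 = 9*3 + 1 = 28.
  i=3: a_3=11, p_3 = 11*149 + 16 = 1655, q_3 = 11*28 + 3 = 311.
  i=4: a_4=10, p_4 = 10*1655 + 149 = 16699, q_4 = 10*311 + 28 = 3138.
  i=5: a_5=6, p_5 = 6*16699 + 1655 = 101849, q_5 = 6*3138 + 311 = 19139.
  i=6: a_6=11, p_6 = 11*101849 + 16699 = 1137038, q_6 = 11*19139 + 3138 = 213667.

5/1, 16/3, 149/28, 1655/311, 16699/3138, 101849/19139, 1137038/213667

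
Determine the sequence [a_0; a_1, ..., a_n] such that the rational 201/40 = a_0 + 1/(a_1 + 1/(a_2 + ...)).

[5; 40]

Run the Euclidean algorithm on 201 and 40; the successive quotients are the partial quotients a_0, a_1, ... (each step inverts the fractional part left over by the previous one):
  201 = 5*40 + 1, so a_0 = 5.
  40 = 40*1 + 0, so a_1 = 40.
The remainder reaches 0 after 2 divisions, so the expansion has 2 partial quotients, read off in order.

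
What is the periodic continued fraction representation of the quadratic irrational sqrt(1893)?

[43; (1, 1, 28, 1, 1, 86)]

Write x_i = (sqrt(1893) + m_i)/d_i with (m_0, d_0) = (0, 1). a_0 = floor(sqrt(1893)) = 43, since 43^2 = 1849 <= 1893 < 1936 = 44^2.
Iterate m_{i+1} = d_i*a_i - m_i, d_{i+1} = (1893 - m_{i+1}^2)/d_i, a_{i+1} = floor((a_0 + m_{i+1})/d_{i+1}):
  m_1 = 1*43 - 0 = 43, d_1 = (1893 - 43^2)/1 = 44/1 = 44, a_1 = floor((43 + 43)/44) = 1.
  m_2 = 44*1 - 43 = 1, d_2 = (1893 - 1^2)/44 = 1892/44 = 43, a_2 = floor((43 + 1)/43) = 1.
  m_3 = 43*1 - 1 = 42, d_3 = (1893 - 42^2)/43 = 129/43 = 3, a_3 = floor((43 + 42)/3) = 28.
  m_4 = 3*28 - 42 = 42, d_4 = (1893 - 42^2)/3 = 129/3 = 43, a_4 = floor((43 + 42)/43) = 1.
  m_5 = 43*1 - 42 = 1, d_5 = (1893 - 1^2)/43 = 1892/43 = 44, a_5 = floor((43 + 1)/44) = 1.
  m_6 = 44*1 - 1 = 43, d_6 = (1893 - 43^2)/44 = 44/44 = 1, a_6 = floor((43 + 43)/1) = 86.
  m_7 = 1*86 - 43 = 43, d_7 = (1893 - 43^2)/1 = 44/1 = 44: (m_7, d_7) = (m_1, d_1) = (43, 44), so from here the quotients repeat a_1, ..., a_6; the period length is 6.
Hence the expansion of sqrt(1893) is a_0 = 43 followed by the repeating block 1, 1, 28, 1, 1, 86 (period 6).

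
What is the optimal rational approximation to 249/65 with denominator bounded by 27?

23/6

Expand x = 249/65 as a continued fraction with the Euclidean algorithm:
  249 = 3*65 + 54, so a_0 = 3.
  65 = 1*54 + 11, so a_1 = 1.
  54 = 4*11 + 10, so a_2 = 4.
  11 = 1*10 + 1, so a_3 = 1.
  10 = 10*1 + 0, so a_4 = 10.
so x = [3; 1, 4, 1, 10].
Convergents (p_i = a_i*p_{i-1} + p_{i-2}, q_i = a_i*q_{i-1} + q_{i-2} with p_{-2}=0, p_{-1}=1, q_{-2}=1, q_{-1}=0), until the denominator exceeds 27:
  i=0: a_0=3, p_0 = 3*1 + 0 = 3, q_0 = 3*0 + 1 = 1.
  i=1: a_1=1, p_1 = 1*3 + 1 = 4, q_1 = 1*1 + 0 = 1.
  i=2: a_2=4, p_2 = 4*4 + 3 = 19, q_2 = 4*1 + 1 = 5.
  i=3: a_3=1, p_3 = 1*19 + 4 = 23, q_3 = 1*5 + 1 = 6.
  i=4: a_4=10, p_4 = 10*23 + 19 = 249, q_4 = 10*6 + 5 = 65.
q_4 = 65 > 27, so the last convergent with denominator <= 27 is p_3/q_3 = 23/6.
The closest fraction with denominator <= 27 is either p_3/q_3 or the intermediate fraction (k*p_3 + p_2)/(k*q_3 + q_2) with the largest k >= 1 whose denominator stays <= 27; these approach x as k grows, and every other convergent or intermediate fraction in range is farther away.
Largest k: floor((27 - q_2)/q_3) = floor((27 - 5)/6) = 3.
That gives (3*23 + 19)/(3*6 + 5) = 88/23.
Compare the errors: |x - 23/6| = |249*6 - 23*65|/(65*6) = 1/390, and |x - 88/23| = |249*23 - 88*65|/(65*23) = 7/1495.
Cross-multiplying, 1*1495 = 1495 < 2730 = 7*390, so 1/390 is smaller: the convergent 23/6 is closer to x than 88/23.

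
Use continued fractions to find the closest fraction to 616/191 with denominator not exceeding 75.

Expand x = 616/191 as a continued fraction with the Euclidean algorithm:
  616 = 3*191 + 43, so a_0 = 3.
  191 = 4*43 + 19, so a_1 = 4.
  43 = 2*19 + 5, so a_2 = 2.
  19 = 3*5 + 4, so a_3 = 3.
  5 = 1*4 + 1, so a_4 = 1.
  4 = 4*1 + 0, so a_5 = 4.
so x = [3; 4, 2, 3, 1, 4].
Convergents (p_i = a_i*p_{i-1} + p_{i-2}, q_i = a_i*q_{i-1} + q_{i-2} with p_{-2}=0, p_{-1}=1, q_{-2}=1, q_{-1}=0), until the denominator exceeds 75:
  i=0: a_0=3, p_0 = 3*1 + 0 = 3, q_0 = 3*0 + 1 = 1.
  i=1: a_1=4, p_1 = 4*3 + 1 = 13, q_1 = 4*1 + 0 = 4.
  i=2: a_2=2, p_2 = 2*13 + 3 = 29, q_2 = 2*4 + 1 = 9.
  i=3: a_3=3, p_3 = 3*29 + 13 = 100, q_3 = 3*9 + 4 = 31.
  i=4: a_4=1, p_4 = 1*100 + 29 = 129, q_4 = 1*31 + 9 = 40.
  i=5: a_5=4, p_5 = 4*129 + 100 = 616, q_5 = 4*40 + 31 = 191.
q_5 = 191 > 75, so the last convergent with denominator <= 75 is p_4/q_4 = 129/40.
The closest fraction with denominator <= 75 is either p_4/q_4 or the intermediate fraction (k*p_4 + p_3)/(k*q_4 + q_3) with the largest k >= 1 whose denominator stays <= 75; these approach x as k grows, and every other convergent or intermediate fraction in range is farther away.
Largest k: floor((75 - q_3)/q_4) = floor((75 - 31)/40) = 1.
That gives (1*129 + 100)/(1*40 + 31) = 229/71.
Compare the errors: |x - 129/40| = |616*40 - 129*191|/(191*40) = 1/7640, and |x - 229/71| = |616*71 - 229*191|/(191*71) = 3/13561.
Cross-multiplying, 1*13561 = 13561 < 22920 = 3*7640, so 1/7640 is smaller: the convergent 129/40 is closer to x than 229/71.

129/40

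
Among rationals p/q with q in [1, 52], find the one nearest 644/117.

11/2

Expand x = 644/117 as a continued fraction with the Euclidean algorithm:
  644 = 5*117 + 59, so a_0 = 5.
  117 = 1*59 + 58, so a_1 = 1.
  59 = 1*58 + 1, so a_2 = 1.
  58 = 58*1 + 0, so a_3 = 58.
so x = [5; 1, 1, 58].
Convergents (p_i = a_i*p_{i-1} + p_{i-2}, q_i = a_i*q_{i-1} + q_{i-2} with p_{-2}=0, p_{-1}=1, q_{-2}=1, q_{-1}=0), until the denominator exceeds 52:
  i=0: a_0=5, p_0 = 5*1 + 0 = 5, q_0 = 5*0 + 1 = 1.
  i=1: a_1=1, p_1 = 1*5 + 1 = 6, q_1 = 1*1 + 0 = 1.
  i=2: a_2=1, p_2 = 1*6 + 5 = 11, q_2 = 1*1 + 1 = 2.
  i=3: a_3=58, p_3 = 58*11 + 6 = 644, q_3 = 58*2 + 1 = 117.
q_3 = 117 > 52, so the last convergent with denominator <= 52 is p_2/q_2 = 11/2.
The closest fraction with denominator <= 52 is either p_2/q_2 or the intermediate fraction (k*p_2 + p_1)/(k*q_2 + q_1) with the largest k >= 1 whose denominator stays <= 52; these approach x as k grows, and every other convergent or intermediate fraction in range is farther away.
Largest k: floor((52 - q_1)/q_2) = floor((52 - 1)/2) = 25.
That gives (25*11 + 6)/(25*2 + 1) = 281/51.
Compare the errors: |x - 11/2| = |644*2 - 11*117|/(117*2) = 1/234, and |x - 281/51| = |644*51 - 281*117|/(117*51) = 33/5967.
Cross-multiplying, 1*5967 = 5967 < 7722 = 33*234, so 1/234 is smaller: the convergent 11/2 is closer to x than 281/51.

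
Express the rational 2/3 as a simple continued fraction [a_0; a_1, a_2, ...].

Run the Euclidean algorithm on 2 and 3; the successive quotients are the partial quotients a_0, a_1, ... (each step inverts the fractional part left over by the previous one):
  2 = 0*3 + 2, so a_0 = 0.
  3 = 1*2 + 1, so a_1 = 1.
  2 = 2*1 + 0, so a_2 = 2.
The remainder reaches 0 after 3 divisions, so the expansion has 3 partial quotients, read off in order.

[0; 1, 2]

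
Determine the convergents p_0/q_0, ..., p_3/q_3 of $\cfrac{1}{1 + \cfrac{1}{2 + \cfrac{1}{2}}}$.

Using the convergent recurrence p_i = a_i*p_{i-1} + p_{i-2}, q_i = a_i*q_{i-1} + q_{i-2} with p_{-2}=0, p_{-1}=1, q_{-2}=1, q_{-1}=0:
  i=0: a_0=0, p_0 = 0*1 + 0 = 0, q_0 = 0*0 + 1 = 1.
  i=1: a_1=1, p_1 = 1*0 + 1 = 1, q_1 = 1*1 + 0 = 1.
  i=2: a_2=2, p_2 = 2*1 + 0 = 2, q_2 = 2*1 + 1 = 3.
  i=3: a_3=2, p_3 = 2*2 + 1 = 5, q_3 = 2*3 + 1 = 7.

0/1, 1/1, 2/3, 5/7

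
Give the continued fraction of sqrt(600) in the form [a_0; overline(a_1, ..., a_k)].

[24; overline(2, 48)]

Write x_i = (sqrt(600) + m_i)/d_i with (m_0, d_0) = (0, 1). a_0 = floor(sqrt(600)) = 24, since 24^2 = 576 <= 600 < 625 = 25^2.
Iterate m_{i+1} = d_i*a_i - m_i, d_{i+1} = (600 - m_{i+1}^2)/d_i, a_{i+1} = floor((a_0 + m_{i+1})/d_{i+1}):
  m_1 = 1*24 - 0 = 24, d_1 = (600 - 24^2)/1 = 24/1 = 24, a_1 = floor((24 + 24)/24) = 2.
  m_2 = 24*2 - 24 = 24, d_2 = (600 - 24^2)/24 = 24/24 = 1, a_2 = floor((24 + 24)/1) = 48.
  m_3 = 1*48 - 24 = 24, d_3 = (600 - 24^2)/1 = 24/1 = 24: (m_3, d_3) = (m_1, d_1) = (24, 24), so from here the quotients repeat a_1, a_2; the period length is 2.
Hence the expansion of sqrt(600) is a_0 = 24 followed by the repeating block 2, 48 (period 2).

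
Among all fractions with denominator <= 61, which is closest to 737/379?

Expand x = 737/379 as a continued fraction with the Euclidean algorithm:
  737 = 1*379 + 358, so a_0 = 1.
  379 = 1*358 + 21, so a_1 = 1.
  358 = 17*21 + 1, so a_2 = 17.
  21 = 21*1 + 0, so a_3 = 21.
so x = [1; 1, 17, 21].
Convergents (p_i = a_i*p_{i-1} + p_{i-2}, q_i = a_i*q_{i-1} + q_{i-2} with p_{-2}=0, p_{-1}=1, q_{-2}=1, q_{-1}=0), until the denominator exceeds 61:
  i=0: a_0=1, p_0 = 1*1 + 0 = 1, q_0 = 1*0 + 1 = 1.
  i=1: a_1=1, p_1 = 1*1 + 1 = 2, q_1 = 1*1 + 0 = 1.
  i=2: a_2=17, p_2 = 17*2 + 1 = 35, q_2 = 17*1 + 1 = 18.
  i=3: a_3=21, p_3 = 21*35 + 2 = 737, q_3 = 21*18 + 1 = 379.
q_3 = 379 > 61, so the last convergent with denominator <= 61 is p_2/q_2 = 35/18.
The closest fraction with denominator <= 61 is either p_2/q_2 or the intermediate fraction (k*p_2 + p_1)/(k*q_2 + q_1) with the largest k >= 1 whose denominator stays <= 61; these approach x as k grows, and every other convergent or intermediate fraction in range is farther away.
Largest k: floor((61 - q_1)/q_2) = floor((61 - 1)/18) = 3.
That gives (3*35 + 2)/(3*18 + 1) = 107/55.
Compare the errors: |x - 35/18| = |737*18 - 35*379|/(379*18) = 1/6822, and |x - 107/55| = |737*55 - 107*379|/(379*55) = 18/20845.
Cross-multiplying, 1*20845 = 20845 < 122796 = 18*6822, so 1/6822 is smaller: the convergent 35/18 is closer to x than 107/55.

35/18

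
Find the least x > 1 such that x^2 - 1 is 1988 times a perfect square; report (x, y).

(x, y) = (1201887, 26956)

First expand sqrt(1988) as a continued fraction. With x_i = (sqrt(1988) + m_i)/d_i and (m_0, d_0) = (0, 1): a_0 = floor(sqrt(1988)) = 44, since 44^2 = 1936 <= 1988 < 2025 = 45^2.
Iterate m_{i+1} = d_i*a_i - m_i, d_{i+1} = (1988 - m_{i+1}^2)/d_i, a_{i+1} = floor((a_0 + m_{i+1})/d_{i+1}):
  m_1 = 1*44 - 0 = 44, d_1 = (1988 - 44^2)/1 = 52/1 = 52, a_1 = floor((44 + 44)/52) = 1.
  m_2 = 52*1 - 44 = 8, d_2 = (1988 - 8^2)/52 = 1924/52 = 37, a_2 = floor((44 + 8)/37) = 1.
  m_3 = 37*1 - 8 = 29, d_3 = (1988 - 29^2)/37 = 1147/37 = 31, a_3 = floor((44 + 29)/31) = 2.
  m_4 = 31*2 - 29 = 33, d_4 = (1988 - 33^2)/31 = 899/31 = 29, a_4 = floor((44 + 33)/29) = 2.
  m_5 = 29*2 - 33 = 25, d_5 = (1988 - 25^2)/29 = 1363/29 = 47, a_5 = floor((44 + 25)/47) = 1.
  m_6 = 47*1 - 25 = 22, d_6 = (1988 - 22^2)/47 = 1504/47 = 32, a_6 = floor((44 + 22)/32) = 2.
  m_7 = 32*2 - 22 = 42, d_7 = (1988 - 42^2)/32 = 224/32 = 7, a_7 = floor((44 + 42)/7) = 12.
  m_8 = 7*12 - 42 = 42, d_8 = (1988 - 42^2)/7 = 224/7 = 32, a_8 = floor((44 + 42)/32) = 2.
  m_9 = 32*2 - 42 = 22, d_9 = (1988 - 22^2)/32 = 1504/32 = 47, a_9 = floor((44 + 22)/47) = 1.
  m_10 = 47*1 - 22 = 25, d_10 = (1988 - 25^2)/47 = 1363/47 = 29, a_10 = floor((44 + 25)/29) = 2.
  m_11 = 29*2 - 25 = 33, d_11 = (1988 - 33^2)/29 = 899/29 = 31, a_11 = floor((44 + 33)/31) = 2.
  m_12 = 31*2 - 33 = 29, d_12 = (1988 - 29^2)/31 = 1147/31 = 37, a_12 = floor((44 + 29)/37) = 1.
  m_13 = 37*1 - 29 = 8, d_13 = (1988 - 8^2)/37 = 1924/37 = 52, a_13 = floor((44 + 8)/52) = 1.
  m_14 = 52*1 - 8 = 44, d_14 = (1988 - 44^2)/52 = 52/52 = 1, a_14 = floor((44 + 44)/1) = 88.
  m_15 = 1*88 - 44 = 44, d_15 = (1988 - 44^2)/1 = 52/1 = 52: (m_15, d_15) = (m_1, d_1) = (44, 52), so from here the quotients repeat a_1, ..., a_14; the period length is 14.
So sqrt(1988) = [44; (1, 1, 2, 2, 1, 2, 12, 2, 1, 2, 2, 1, 1, 88)] with period length k = 14.
k is even, so the fundamental solution of x^2 - 1988y^2 = 1 is (p_{k-1}, q_{k-1}) = (p_13, q_13); compute convergents through index 13.
Convergents (p_i = a_i*p_{i-1} + p_{i-2}, q_i = a_i*q_{i-1} + q_{i-2} with p_{-2}=0, p_{-1}=1, q_{-2}=1, q_{-1}=0):
  i=0: a_0=44, p_0 = 44*1 + 0 = 44, q_0 = 44*0 + 1 = 1.
  i=1: a_1=1, p_1 = 1*44 + 1 = 45, q_1 = 1*1 + 0 = 1.
  i=2: a_2=1, p_2 = 1*45 + 44 = 89, q_2 = 1*1 + 1 = 2.
  i=3: a_3=2, p_3 = 2*89 + 45 = 223, q_3 = 2*2 + 1 = 5.
  i=4: a_4=2, p_4 = 2*223 + 89 = 535, q_4 = 2*5 + 2 = 12.
  i=5: a_5=1, p_5 = 1*535 + 223 = 758, q_5 = 1*12 + 5 = 17.
  i=6: a_6=2, p_6 = 2*758 + 535 = 2051, q_6 = 2*17 + 12 = 46.
  i=7: a_7=12, p_7 = 12*2051 + 758 = 25370, q_7 = 12*46 + 17 = 569.
  i=8: a_8=2, p_8 = 2*25370 + 2051 = 52791, q_8 = 2*569 + 46 = 1184.
  i=9: a_9=1, p_9 = 1*52791 + 25370 = 78161, q_9 = 1*1184 + 569 = 1753.
  i=10: a_10=2, p_10 = 2*78161 + 52791 = 209113, q_10 = 2*1753 + 1184 = 4690.
  i=11: a_11=2, p_11 = 2*209113 + 78161 = 496387, q_11 = 2*4690 + 1753 = 11133.
  i=12: a_12=1, p_12 = 1*496387 + 209113 = 705500, q_12 = 1*11133 + 4690 = 15823.
  i=13: a_13=1, p_13 = 1*705500 + 496387 = 1201887, q_13 = 1*15823 + 11133 = 26956.
Check: 1201887^2 - 1988*26956^2 = 1444532360769 - 1444532360768 = 1, so (x, y) = (1201887, 26956) solves the equation, and by the theorem it is the least positive solution.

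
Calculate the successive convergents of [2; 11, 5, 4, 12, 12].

Using the convergent recurrence p_i = a_i*p_{i-1} + p_{i-2}, q_i = a_i*q_{i-1} + q_{i-2} with p_{-2}=0, p_{-1}=1, q_{-2}=1, q_{-1}=0:
  i=0: a_0=2, p_0 = 2*1 + 0 = 2, q_0 = 2*0 + 1 = 1.
  i=1: a_1=11, p_1 = 11*2 + 1 = 23, q_1 = 11*1 + 0 = 11.
  i=2: a_2=5, p_2 = 5*23 + 2 = 117, q_2 = 5*11 + 1 = 56.
  i=3: a_3=4, p_3 = 4*117 + 23 = 491, q_3 = 4*56 + 11 = 235.
  i=4: a_4=12, p_4 = 12*491 + 117 = 6009, q_4 = 12*235 + 56 = 2876.
  i=5: a_5=12, p_5 = 12*6009 + 491 = 72599, q_5 = 12*2876 + 235 = 34747.

2/1, 23/11, 117/56, 491/235, 6009/2876, 72599/34747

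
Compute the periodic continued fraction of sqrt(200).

Write x_i = (sqrt(200) + m_i)/d_i with (m_0, d_0) = (0, 1). a_0 = floor(sqrt(200)) = 14, since 14^2 = 196 <= 200 < 225 = 15^2.
Iterate m_{i+1} = d_i*a_i - m_i, d_{i+1} = (200 - m_{i+1}^2)/d_i, a_{i+1} = floor((a_0 + m_{i+1})/d_{i+1}):
  m_1 = 1*14 - 0 = 14, d_1 = (200 - 14^2)/1 = 4/1 = 4, a_1 = floor((14 + 14)/4) = 7.
  m_2 = 4*7 - 14 = 14, d_2 = (200 - 14^2)/4 = 4/4 = 1, a_2 = floor((14 + 14)/1) = 28.
  m_3 = 1*28 - 14 = 14, d_3 = (200 - 14^2)/1 = 4/1 = 4: (m_3, d_3) = (m_1, d_1) = (14, 4), so from here the quotients repeat a_1, a_2; the period length is 2.
Hence the expansion of sqrt(200) is a_0 = 14 followed by the repeating block 7, 28 (period 2).

[14; (7, 28)]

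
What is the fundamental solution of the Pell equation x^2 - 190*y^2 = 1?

(x, y) = (52021, 3774)

First expand sqrt(190) as a continued fraction. With x_i = (sqrt(190) + m_i)/d_i and (m_0, d_0) = (0, 1): a_0 = floor(sqrt(190)) = 13, since 13^2 = 169 <= 190 < 196 = 14^2.
Iterate m_{i+1} = d_i*a_i - m_i, d_{i+1} = (190 - m_{i+1}^2)/d_i, a_{i+1} = floor((a_0 + m_{i+1})/d_{i+1}):
  m_1 = 1*13 - 0 = 13, d_1 = (190 - 13^2)/1 = 21/1 = 21, a_1 = floor((13 + 13)/21) = 1.
  m_2 = 21*1 - 13 = 8, d_2 = (190 - 8^2)/21 = 126/21 = 6, a_2 = floor((13 + 8)/6) = 3.
  m_3 = 6*3 - 8 = 10, d_3 = (190 - 10^2)/6 = 90/6 = 15, a_3 = floor((13 + 10)/15) = 1.
  m_4 = 15*1 - 10 = 5, d_4 = (190 - 5^2)/15 = 165/15 = 11, a_4 = floor((13 + 5)/11) = 1.
  m_5 = 11*1 - 5 = 6, d_5 = (190 - 6^2)/11 = 154/11 = 14, a_5 = floor((13 + 6)/14) = 1.
  m_6 = 14*1 - 6 = 8, d_6 = (190 - 8^2)/14 = 126/14 = 9, a_6 = floor((13 + 8)/9) = 2.
  m_7 = 9*2 - 8 = 10, d_7 = (190 - 10^2)/9 = 90/9 = 10, a_7 = floor((13 + 10)/10) = 2.
  m_8 = 10*2 - 10 = 10, d_8 = (190 - 10^2)/10 = 90/10 = 9, a_8 = floor((13 + 10)/9) = 2.
  m_9 = 9*2 - 10 = 8, d_9 = (190 - 8^2)/9 = 126/9 = 14, a_9 = floor((13 + 8)/14) = 1.
  m_10 = 14*1 - 8 = 6, d_10 = (190 - 6^2)/14 = 154/14 = 11, a_10 = floor((13 + 6)/11) = 1.
  m_11 = 11*1 - 6 = 5, d_11 = (190 - 5^2)/11 = 165/11 = 15, a_11 = floor((13 + 5)/15) = 1.
  m_12 = 15*1 - 5 = 10, d_12 = (190 - 10^2)/15 = 90/15 = 6, a_12 = floor((13 + 10)/6) = 3.
  m_13 = 6*3 - 10 = 8, d_13 = (190 - 8^2)/6 = 126/6 = 21, a_13 = floor((13 + 8)/21) = 1.
  m_14 = 21*1 - 8 = 13, d_14 = (190 - 13^2)/21 = 21/21 = 1, a_14 = floor((13 + 13)/1) = 26.
  m_15 = 1*26 - 13 = 13, d_15 = (190 - 13^2)/1 = 21/1 = 21: (m_15, d_15) = (m_1, d_1) = (13, 21), so from here the quotients repeat a_1, ..., a_14; the period length is 14.
So sqrt(190) = [13; (1, 3, 1, 1, 1, 2, 2, 2, 1, 1, 1, 3, 1, 26)] with period length k = 14.
k is even, so the fundamental solution of x^2 - 190y^2 = 1 is (p_{k-1}, q_{k-1}) = (p_13, q_13); compute convergents through index 13.
Convergents (p_i = a_i*p_{i-1} + p_{i-2}, q_i = a_i*q_{i-1} + q_{i-2} with p_{-2}=0, p_{-1}=1, q_{-2}=1, q_{-1}=0):
  i=0: a_0=13, p_0 = 13*1 + 0 = 13, q_0 = 13*0 + 1 = 1.
  i=1: a_1=1, p_1 = 1*13 + 1 = 14, q_1 = 1*1 + 0 = 1.
  i=2: a_2=3, p_2 = 3*14 + 13 = 55, q_2 = 3*1 + 1 = 4.
  i=3: a_3=1, p_3 = 1*55 + 14 = 69, q_3 = 1*4 + 1 = 5.
  i=4: a_4=1, p_4 = 1*69 + 55 = 124, q_4 = 1*5 + 4 = 9.
  i=5: a_5=1, p_5 = 1*124 + 69 = 193, q_5 = 1*9 + 5 = 14.
  i=6: a_6=2, p_6 = 2*193 + 124 = 510, q_6 = 2*14 + 9 = 37.
  i=7: a_7=2, p_7 = 2*510 + 193 = 1213, q_7 = 2*37 + 14 = 88.
  i=8: a_8=2, p_8 = 2*1213 + 510 = 2936, q_8 = 2*88 + 37 = 213.
  i=9: a_9=1, p_9 = 1*2936 + 1213 = 4149, q_9 = 1*213 + 88 = 301.
  i=10: a_10=1, p_10 = 1*4149 + 2936 = 7085, q_10 = 1*301 + 213 = 514.
  i=11: a_11=1, p_11 = 1*7085 + 4149 = 11234, q_11 = 1*514 + 301 = 815.
  i=12: a_12=3, p_12 = 3*11234 + 7085 = 40787, q_12 = 3*815 + 514 = 2959.
  i=13: a_13=1, p_13 = 1*40787 + 11234 = 52021, q_13 = 1*2959 + 815 = 3774.
Check: 52021^2 - 190*3774^2 = 2706184441 - 2706184440 = 1, so (x, y) = (52021, 3774) solves the equation, and by the theorem it is the least positive solution.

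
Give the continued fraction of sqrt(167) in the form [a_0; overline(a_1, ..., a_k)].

[12; overline(1, 11, 1, 24)]

Write x_i = (sqrt(167) + m_i)/d_i with (m_0, d_0) = (0, 1). a_0 = floor(sqrt(167)) = 12, since 12^2 = 144 <= 167 < 169 = 13^2.
Iterate m_{i+1} = d_i*a_i - m_i, d_{i+1} = (167 - m_{i+1}^2)/d_i, a_{i+1} = floor((a_0 + m_{i+1})/d_{i+1}):
  m_1 = 1*12 - 0 = 12, d_1 = (167 - 12^2)/1 = 23/1 = 23, a_1 = floor((12 + 12)/23) = 1.
  m_2 = 23*1 - 12 = 11, d_2 = (167 - 11^2)/23 = 46/23 = 2, a_2 = floor((12 + 11)/2) = 11.
  m_3 = 2*11 - 11 = 11, d_3 = (167 - 11^2)/2 = 46/2 = 23, a_3 = floor((12 + 11)/23) = 1.
  m_4 = 23*1 - 11 = 12, d_4 = (167 - 12^2)/23 = 23/23 = 1, a_4 = floor((12 + 12)/1) = 24.
  m_5 = 1*24 - 12 = 12, d_5 = (167 - 12^2)/1 = 23/1 = 23: (m_5, d_5) = (m_1, d_1) = (12, 23), so from here the quotients repeat a_1, ..., a_4; the period length is 4.
Hence the expansion of sqrt(167) is a_0 = 12 followed by the repeating block 1, 11, 1, 24 (period 4).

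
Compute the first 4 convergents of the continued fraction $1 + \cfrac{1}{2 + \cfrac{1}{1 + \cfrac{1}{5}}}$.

1/1, 3/2, 4/3, 23/17

Using the convergent recurrence p_i = a_i*p_{i-1} + p_{i-2}, q_i = a_i*q_{i-1} + q_{i-2} with p_{-2}=0, p_{-1}=1, q_{-2}=1, q_{-1}=0:
  i=0: a_0=1, p_0 = 1*1 + 0 = 1, q_0 = 1*0 + 1 = 1.
  i=1: a_1=2, p_1 = 2*1 + 1 = 3, q_1 = 2*1 + 0 = 2.
  i=2: a_2=1, p_2 = 1*3 + 1 = 4, q_2 = 1*2 + 1 = 3.
  i=3: a_3=5, p_3 = 5*4 + 3 = 23, q_3 = 5*3 + 2 = 17.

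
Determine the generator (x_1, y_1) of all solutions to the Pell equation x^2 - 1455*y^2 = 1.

First expand sqrt(1455) as a continued fraction. With x_i = (sqrt(1455) + m_i)/d_i and (m_0, d_0) = (0, 1): a_0 = floor(sqrt(1455)) = 38, since 38^2 = 1444 <= 1455 < 1521 = 39^2.
Iterate m_{i+1} = d_i*a_i - m_i, d_{i+1} = (1455 - m_{i+1}^2)/d_i, a_{i+1} = floor((a_0 + m_{i+1})/d_{i+1}):
  m_1 = 1*38 - 0 = 38, d_1 = (1455 - 38^2)/1 = 11/1 = 11, a_1 = floor((38 + 38)/11) = 6.
  m_2 = 11*6 - 38 = 28, d_2 = (1455 - 28^2)/11 = 671/11 = 61, a_2 = floor((38 + 28)/61) = 1.
  m_3 = 61*1 - 28 = 33, d_3 = (1455 - 33^2)/61 = 366/61 = 6, a_3 = floor((38 + 33)/6) = 11.
  m_4 = 6*11 - 33 = 33, d_4 = (1455 - 33^2)/6 = 366/6 = 61, a_4 = floor((38 + 33)/61) = 1.
  m_5 = 61*1 - 33 = 28, d_5 = (1455 - 28^2)/61 = 671/61 = 11, a_5 = floor((38 + 28)/11) = 6.
  m_6 = 11*6 - 28 = 38, d_6 = (1455 - 38^2)/11 = 11/11 = 1, a_6 = floor((38 + 38)/1) = 76.
  m_7 = 1*76 - 38 = 38, d_7 = (1455 - 38^2)/1 = 11/1 = 11: (m_7, d_7) = (m_1, d_1) = (38, 11), so from here the quotients repeat a_1, ..., a_6; the period length is 6.
So sqrt(1455) = [38; (6, 1, 11, 1, 6, 76)] with period length k = 6.
k is even, so the fundamental solution of x^2 - 1455y^2 = 1 is (p_{k-1}, q_{k-1}) = (p_5, q_5); compute convergents through index 5.
Convergents (p_i = a_i*p_{i-1} + p_{i-2}, q_i = a_i*q_{i-1} + q_{i-2} with p_{-2}=0, p_{-1}=1, q_{-2}=1, q_{-1}=0):
  i=0: a_0=38, p_0 = 38*1 + 0 = 38, q_0 = 38*0 + 1 = 1.
  i=1: a_1=6, p_1 = 6*38 + 1 = 229, q_1 = 6*1 + 0 = 6.
  i=2: a_2=1, p_2 = 1*229 + 38 = 267, q_2 = 1*6 + 1 = 7.
  i=3: a_3=11, p_3 = 11*267 + 229 = 3166, q_3 = 11*7 + 6 = 83.
  i=4: a_4=1, p_4 = 1*3166 + 267 = 3433, q_4 = 1*83 + 7 = 90.
  i=5: a_5=6, p_5 = 6*3433 + 3166 = 23764, q_5 = 6*90 + 83 = 623.
Check: 23764^2 - 1455*623^2 = 564727696 - 564727695 = 1, so (x, y) = (23764, 623) solves the equation, and by the theorem it is the least positive solution.

(x, y) = (23764, 623)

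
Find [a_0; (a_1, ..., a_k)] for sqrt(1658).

[40; (1, 2, 1, 1, 4, 4, 1, 1, 2, 1, 80)]

Write x_i = (sqrt(1658) + m_i)/d_i with (m_0, d_0) = (0, 1). a_0 = floor(sqrt(1658)) = 40, since 40^2 = 1600 <= 1658 < 1681 = 41^2.
Iterate m_{i+1} = d_i*a_i - m_i, d_{i+1} = (1658 - m_{i+1}^2)/d_i, a_{i+1} = floor((a_0 + m_{i+1})/d_{i+1}):
  m_1 = 1*40 - 0 = 40, d_1 = (1658 - 40^2)/1 = 58/1 = 58, a_1 = floor((40 + 40)/58) = 1.
  m_2 = 58*1 - 40 = 18, d_2 = (1658 - 18^2)/58 = 1334/58 = 23, a_2 = floor((40 + 18)/23) = 2.
  m_3 = 23*2 - 18 = 28, d_3 = (1658 - 28^2)/23 = 874/23 = 38, a_3 = floor((40 + 28)/38) = 1.
  m_4 = 38*1 - 28 = 10, d_4 = (1658 - 10^2)/38 = 1558/38 = 41, a_4 = floor((40 + 10)/41) = 1.
  m_5 = 41*1 - 10 = 31, d_5 = (1658 - 31^2)/41 = 697/41 = 17, a_5 = floor((40 + 31)/17) = 4.
  m_6 = 17*4 - 31 = 37, d_6 = (1658 - 37^2)/17 = 289/17 = 17, a_6 = floor((40 + 37)/17) = 4.
  m_7 = 17*4 - 37 = 31, d_7 = (1658 - 31^2)/17 = 697/17 = 41, a_7 = floor((40 + 31)/41) = 1.
  m_8 = 41*1 - 31 = 10, d_8 = (1658 - 10^2)/41 = 1558/41 = 38, a_8 = floor((40 + 10)/38) = 1.
  m_9 = 38*1 - 10 = 28, d_9 = (1658 - 28^2)/38 = 874/38 = 23, a_9 = floor((40 + 28)/23) = 2.
  m_10 = 23*2 - 28 = 18, d_10 = (1658 - 18^2)/23 = 1334/23 = 58, a_10 = floor((40 + 18)/58) = 1.
  m_11 = 58*1 - 18 = 40, d_11 = (1658 - 40^2)/58 = 58/58 = 1, a_11 = floor((40 + 40)/1) = 80.
  m_12 = 1*80 - 40 = 40, d_12 = (1658 - 40^2)/1 = 58/1 = 58: (m_12, d_12) = (m_1, d_1) = (40, 58), so from here the quotients repeat a_1, ..., a_11; the period length is 11.
Hence the expansion of sqrt(1658) is a_0 = 40 followed by the repeating block 1, 2, 1, 1, 4, 4, 1, 1, 2, 1, 80 (period 11).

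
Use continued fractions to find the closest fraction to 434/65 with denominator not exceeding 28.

Expand x = 434/65 as a continued fraction with the Euclidean algorithm:
  434 = 6*65 + 44, so a_0 = 6.
  65 = 1*44 + 21, so a_1 = 1.
  44 = 2*21 + 2, so a_2 = 2.
  21 = 10*2 + 1, so a_3 = 10.
  2 = 2*1 + 0, so a_4 = 2.
so x = [6; 1, 2, 10, 2].
Convergents (p_i = a_i*p_{i-1} + p_{i-2}, q_i = a_i*q_{i-1} + q_{i-2} with p_{-2}=0, p_{-1}=1, q_{-2}=1, q_{-1}=0), until the denominator exceeds 28:
  i=0: a_0=6, p_0 = 6*1 + 0 = 6, q_0 = 6*0 + 1 = 1.
  i=1: a_1=1, p_1 = 1*6 + 1 = 7, q_1 = 1*1 + 0 = 1.
  i=2: a_2=2, p_2 = 2*7 + 6 = 20, q_2 = 2*1 + 1 = 3.
  i=3: a_3=10, p_3 = 10*20 + 7 = 207, q_3 = 10*3 + 1 = 31.
q_3 = 31 > 28, so the last convergent with denominator <= 28 is p_2/q_2 = 20/3.
The closest fraction with denominator <= 28 is either p_2/q_2 or the intermediate fraction (k*p_2 + p_1)/(k*q_2 + q_1) with the largest k >= 1 whose denominator stays <= 28; these approach x as k grows, and every other convergent or intermediate fraction in range is farther away.
Largest k: floor((28 - q_1)/q_2) = floor((28 - 1)/3) = 9.
That gives (9*20 + 7)/(9*3 + 1) = 187/28.
Compare the errors: |x - 20/3| = |434*3 - 20*65|/(65*3) = 2/195, and |x - 187/28| = |434*28 - 187*65|/(65*28) = 3/1820.
Cross-multiplying, 3*195 = 585 < 3640 = 2*1820, so 3/1820 is smaller: the intermediate fraction 187/28 is closer to x than 20/3.

187/28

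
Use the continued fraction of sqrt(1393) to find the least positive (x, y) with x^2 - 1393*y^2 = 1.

(x, y) = (3583, 96)

First expand sqrt(1393) as a continued fraction. With x_i = (sqrt(1393) + m_i)/d_i and (m_0, d_0) = (0, 1): a_0 = floor(sqrt(1393)) = 37, since 37^2 = 1369 <= 1393 < 1444 = 38^2.
Iterate m_{i+1} = d_i*a_i - m_i, d_{i+1} = (1393 - m_{i+1}^2)/d_i, a_{i+1} = floor((a_0 + m_{i+1})/d_{i+1}):
  m_1 = 1*37 - 0 = 37, d_1 = (1393 - 37^2)/1 = 24/1 = 24, a_1 = floor((37 + 37)/24) = 3.
  m_2 = 24*3 - 37 = 35, d_2 = (1393 - 35^2)/24 = 168/24 = 7, a_2 = floor((37 + 35)/7) = 10.
  m_3 = 7*10 - 35 = 35, d_3 = (1393 - 35^2)/7 = 168/7 = 24, a_3 = floor((37 + 35)/24) = 3.
  m_4 = 24*3 - 35 = 37, d_4 = (1393 - 37^2)/24 = 24/24 = 1, a_4 = floor((37 + 37)/1) = 74.
  m_5 = 1*74 - 37 = 37, d_5 = (1393 - 37^2)/1 = 24/1 = 24: (m_5, d_5) = (m_1, d_1) = (37, 24), so from here the quotients repeat a_1, ..., a_4; the period length is 4.
So sqrt(1393) = [37; (3, 10, 3, 74)] with period length k = 4.
k is even, so the fundamental solution of x^2 - 1393y^2 = 1 is (p_{k-1}, q_{k-1}) = (p_3, q_3); compute convergents through index 3.
Convergents (p_i = a_i*p_{i-1} + p_{i-2}, q_i = a_i*q_{i-1} + q_{i-2} with p_{-2}=0, p_{-1}=1, q_{-2}=1, q_{-1}=0):
  i=0: a_0=37, p_0 = 37*1 + 0 = 37, q_0 = 37*0 + 1 = 1.
  i=1: a_1=3, p_1 = 3*37 + 1 = 112, q_1 = 3*1 + 0 = 3.
  i=2: a_2=10, p_2 = 10*112 + 37 = 1157, q_2 = 10*3 + 1 = 31.
  i=3: a_3=3, p_3 = 3*1157 + 112 = 3583, q_3 = 3*31 + 3 = 96.
Check: 3583^2 - 1393*96^2 = 12837889 - 12837888 = 1, so (x, y) = (3583, 96) solves the equation, and by the theorem it is the least positive solution.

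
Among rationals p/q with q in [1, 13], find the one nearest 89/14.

70/11

Expand x = 89/14 as a continued fraction with the Euclidean algorithm:
  89 = 6*14 + 5, so a_0 = 6.
  14 = 2*5 + 4, so a_1 = 2.
  5 = 1*4 + 1, so a_2 = 1.
  4 = 4*1 + 0, so a_3 = 4.
so x = [6; 2, 1, 4].
Convergents (p_i = a_i*p_{i-1} + p_{i-2}, q_i = a_i*q_{i-1} + q_{i-2} with p_{-2}=0, p_{-1}=1, q_{-2}=1, q_{-1}=0), until the denominator exceeds 13:
  i=0: a_0=6, p_0 = 6*1 + 0 = 6, q_0 = 6*0 + 1 = 1.
  i=1: a_1=2, p_1 = 2*6 + 1 = 13, q_1 = 2*1 + 0 = 2.
  i=2: a_2=1, p_2 = 1*13 + 6 = 19, q_2 = 1*2 + 1 = 3.
  i=3: a_3=4, p_3 = 4*19 + 13 = 89, q_3 = 4*3 + 2 = 14.
q_3 = 14 > 13, so the last convergent with denominator <= 13 is p_2/q_2 = 19/3.
The closest fraction with denominator <= 13 is either p_2/q_2 or the intermediate fraction (k*p_2 + p_1)/(k*q_2 + q_1) with the largest k >= 1 whose denominator stays <= 13; these approach x as k grows, and every other convergent or intermediate fraction in range is farther away.
Largest k: floor((13 - q_1)/q_2) = floor((13 - 2)/3) = 3.
That gives (3*19 + 13)/(3*3 + 2) = 70/11.
Compare the errors: |x - 19/3| = |89*3 - 19*14|/(14*3) = 1/42, and |x - 70/11| = |89*11 - 70*14|/(14*11) = 1/154.
Cross-multiplying, 1*42 = 42 < 154 = 1*154, so 1/154 is smaller: the intermediate fraction 70/11 is closer to x than 19/3.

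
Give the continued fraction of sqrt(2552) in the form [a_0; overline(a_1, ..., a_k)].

Write x_i = (sqrt(2552) + m_i)/d_i with (m_0, d_0) = (0, 1). a_0 = floor(sqrt(2552)) = 50, since 50^2 = 2500 <= 2552 < 2601 = 51^2.
Iterate m_{i+1} = d_i*a_i - m_i, d_{i+1} = (2552 - m_{i+1}^2)/d_i, a_{i+1} = floor((a_0 + m_{i+1})/d_{i+1}):
  m_1 = 1*50 - 0 = 50, d_1 = (2552 - 50^2)/1 = 52/1 = 52, a_1 = floor((50 + 50)/52) = 1.
  m_2 = 52*1 - 50 = 2, d_2 = (2552 - 2^2)/52 = 2548/52 = 49, a_2 = floor((50 + 2)/49) = 1.
  m_3 = 49*1 - 2 = 47, d_3 = (2552 - 47^2)/49 = 343/49 = 7, a_3 = floor((50 + 47)/7) = 13.
  m_4 = 7*13 - 47 = 44, d_4 = (2552 - 44^2)/7 = 616/7 = 88, a_4 = floor((50 + 44)/88) = 1.
  m_5 = 88*1 - 44 = 44, d_5 = (2552 - 44^2)/88 = 616/88 = 7, a_5 = floor((50 + 44)/7) = 13.
  m_6 = 7*13 - 44 = 47, d_6 = (2552 - 47^2)/7 = 343/7 = 49, a_6 = floor((50 + 47)/49) = 1.
  m_7 = 49*1 - 47 = 2, d_7 = (2552 - 2^2)/49 = 2548/49 = 52, a_7 = floor((50 + 2)/52) = 1.
  m_8 = 52*1 - 2 = 50, d_8 = (2552 - 50^2)/52 = 52/52 = 1, a_8 = floor((50 + 50)/1) = 100.
  m_9 = 1*100 - 50 = 50, d_9 = (2552 - 50^2)/1 = 52/1 = 52: (m_9, d_9) = (m_1, d_1) = (50, 52), so from here the quotients repeat a_1, ..., a_8; the period length is 8.
Hence the expansion of sqrt(2552) is a_0 = 50 followed by the repeating block 1, 1, 13, 1, 13, 1, 1, 100 (period 8).

[50; overline(1, 1, 13, 1, 13, 1, 1, 100)]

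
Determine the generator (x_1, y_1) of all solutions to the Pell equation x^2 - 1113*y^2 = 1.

(x, y) = (702463, 21056)

First expand sqrt(1113) as a continued fraction. With x_i = (sqrt(1113) + m_i)/d_i and (m_0, d_0) = (0, 1): a_0 = floor(sqrt(1113)) = 33, since 33^2 = 1089 <= 1113 < 1156 = 34^2.
Iterate m_{i+1} = d_i*a_i - m_i, d_{i+1} = (1113 - m_{i+1}^2)/d_i, a_{i+1} = floor((a_0 + m_{i+1})/d_{i+1}):
  m_1 = 1*33 - 0 = 33, d_1 = (1113 - 33^2)/1 = 24/1 = 24, a_1 = floor((33 + 33)/24) = 2.
  m_2 = 24*2 - 33 = 15, d_2 = (1113 - 15^2)/24 = 888/24 = 37, a_2 = floor((33 + 15)/37) = 1.
  m_3 = 37*1 - 15 = 22, d_3 = (1113 - 22^2)/37 = 629/37 = 17, a_3 = floor((33 + 22)/17) = 3.
  m_4 = 17*3 - 22 = 29, d_4 = (1113 - 29^2)/17 = 272/17 = 16, a_4 = floor((33 + 29)/16) = 3.
  m_5 = 16*3 - 29 = 19, d_5 = (1113 - 19^2)/16 = 752/16 = 47, a_5 = floor((33 + 19)/47) = 1.
  m_6 = 47*1 - 19 = 28, d_6 = (1113 - 28^2)/47 = 329/47 = 7, a_6 = floor((33 + 28)/7) = 8.
  m_7 = 7*8 - 28 = 28, d_7 = (1113 - 28^2)/7 = 329/7 = 47, a_7 = floor((33 + 28)/47) = 1.
  m_8 = 47*1 - 28 = 19, d_8 = (1113 - 19^2)/47 = 752/47 = 16, a_8 = floor((33 + 19)/16) = 3.
  m_9 = 16*3 - 19 = 29, d_9 = (1113 - 29^2)/16 = 272/16 = 17, a_9 = floor((33 + 29)/17) = 3.
  m_10 = 17*3 - 29 = 22, d_10 = (1113 - 22^2)/17 = 629/17 = 37, a_10 = floor((33 + 22)/37) = 1.
  m_11 = 37*1 - 22 = 15, d_11 = (1113 - 15^2)/37 = 888/37 = 24, a_11 = floor((33 + 15)/24) = 2.
  m_12 = 24*2 - 15 = 33, d_12 = (1113 - 33^2)/24 = 24/24 = 1, a_12 = floor((33 + 33)/1) = 66.
  m_13 = 1*66 - 33 = 33, d_13 = (1113 - 33^2)/1 = 24/1 = 24: (m_13, d_13) = (m_1, d_1) = (33, 24), so from here the quotients repeat a_1, ..., a_12; the period length is 12.
So sqrt(1113) = [33; (2, 1, 3, 3, 1, 8, 1, 3, 3, 1, 2, 66)] with period length k = 12.
k is even, so the fundamental solution of x^2 - 1113y^2 = 1 is (p_{k-1}, q_{k-1}) = (p_11, q_11); compute convergents through index 11.
Convergents (p_i = a_i*p_{i-1} + p_{i-2}, q_i = a_i*q_{i-1} + q_{i-2} with p_{-2}=0, p_{-1}=1, q_{-2}=1, q_{-1}=0):
  i=0: a_0=33, p_0 = 33*1 + 0 = 33, q_0 = 33*0 + 1 = 1.
  i=1: a_1=2, p_1 = 2*33 + 1 = 67, q_1 = 2*1 + 0 = 2.
  i=2: a_2=1, p_2 = 1*67 + 33 = 100, q_2 = 1*2 + 1 = 3.
  i=3: a_3=3, p_3 = 3*100 + 67 = 367, q_3 = 3*3 + 2 = 11.
  i=4: a_4=3, p_4 = 3*367 + 100 = 1201, q_4 = 3*11 + 3 = 36.
  i=5: a_5=1, p_5 = 1*1201 + 367 = 1568, q_5 = 1*36 + 11 = 47.
  i=6: a_6=8, p_6 = 8*1568 + 1201 = 13745, q_6 = 8*47 + 36 = 412.
  i=7: a_7=1, p_7 = 1*13745 + 1568 = 15313, q_7 = 1*412 + 47 = 459.
  i=8: a_8=3, p_8 = 3*15313 + 13745 = 59684, q_8 = 3*459 + 412 = 1789.
  i=9: a_9=3, p_9 = 3*59684 + 15313 = 194365, q_9 = 3*1789 + 459 = 5826.
  i=10: a_10=1, p_10 = 1*194365 + 59684 = 254049, q_10 = 1*5826 + 1789 = 7615.
  i=11: a_11=2, p_11 = 2*254049 + 194365 = 702463, q_11 = 2*7615 + 5826 = 21056.
Check: 702463^2 - 1113*21056^2 = 493454266369 - 493454266368 = 1, so (x, y) = (702463, 21056) solves the equation, and by the theorem it is the least positive solution.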